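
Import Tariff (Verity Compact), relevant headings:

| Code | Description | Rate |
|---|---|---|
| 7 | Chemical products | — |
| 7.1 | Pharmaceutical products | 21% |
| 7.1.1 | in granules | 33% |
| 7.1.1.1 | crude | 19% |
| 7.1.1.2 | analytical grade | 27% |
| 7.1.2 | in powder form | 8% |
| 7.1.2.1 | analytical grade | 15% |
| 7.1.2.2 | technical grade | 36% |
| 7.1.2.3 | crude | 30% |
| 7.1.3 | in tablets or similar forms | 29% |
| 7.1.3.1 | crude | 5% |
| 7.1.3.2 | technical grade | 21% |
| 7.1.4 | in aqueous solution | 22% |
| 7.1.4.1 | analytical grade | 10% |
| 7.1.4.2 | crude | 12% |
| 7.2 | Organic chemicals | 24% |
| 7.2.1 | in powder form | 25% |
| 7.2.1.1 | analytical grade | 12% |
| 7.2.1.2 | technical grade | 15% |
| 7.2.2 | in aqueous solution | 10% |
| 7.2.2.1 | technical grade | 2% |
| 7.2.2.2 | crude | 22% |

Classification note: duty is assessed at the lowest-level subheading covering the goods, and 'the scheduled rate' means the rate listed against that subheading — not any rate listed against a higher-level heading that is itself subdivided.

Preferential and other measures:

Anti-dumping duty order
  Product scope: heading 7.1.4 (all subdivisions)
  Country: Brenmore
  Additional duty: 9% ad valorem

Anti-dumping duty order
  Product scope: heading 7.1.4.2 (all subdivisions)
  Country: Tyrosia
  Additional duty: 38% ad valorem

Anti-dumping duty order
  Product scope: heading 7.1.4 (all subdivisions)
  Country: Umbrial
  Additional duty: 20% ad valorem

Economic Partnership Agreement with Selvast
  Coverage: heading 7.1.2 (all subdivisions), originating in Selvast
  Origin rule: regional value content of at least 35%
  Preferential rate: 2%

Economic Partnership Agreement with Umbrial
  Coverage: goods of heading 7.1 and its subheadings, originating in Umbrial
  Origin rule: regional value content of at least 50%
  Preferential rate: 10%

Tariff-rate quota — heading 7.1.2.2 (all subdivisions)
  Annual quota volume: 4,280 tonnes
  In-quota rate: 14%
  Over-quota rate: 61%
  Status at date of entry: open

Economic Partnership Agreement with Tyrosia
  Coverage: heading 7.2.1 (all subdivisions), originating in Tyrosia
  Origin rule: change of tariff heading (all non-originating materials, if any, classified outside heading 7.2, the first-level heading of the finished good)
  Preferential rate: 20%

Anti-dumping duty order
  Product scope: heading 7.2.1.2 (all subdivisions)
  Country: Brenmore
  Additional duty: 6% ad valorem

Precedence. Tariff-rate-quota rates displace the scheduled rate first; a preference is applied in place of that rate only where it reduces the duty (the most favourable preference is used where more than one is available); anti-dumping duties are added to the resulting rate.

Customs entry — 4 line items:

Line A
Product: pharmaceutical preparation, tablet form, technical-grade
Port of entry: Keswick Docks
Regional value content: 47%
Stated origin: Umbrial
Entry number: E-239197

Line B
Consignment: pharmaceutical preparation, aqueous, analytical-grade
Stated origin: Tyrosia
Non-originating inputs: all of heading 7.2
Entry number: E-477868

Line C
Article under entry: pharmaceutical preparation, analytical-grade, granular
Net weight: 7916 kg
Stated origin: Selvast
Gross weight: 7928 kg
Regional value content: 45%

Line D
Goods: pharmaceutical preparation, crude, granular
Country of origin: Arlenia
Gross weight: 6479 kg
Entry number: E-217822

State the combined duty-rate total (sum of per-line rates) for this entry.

77%

Line A: pharmaceutical → 7.1; tablet form → 7.1.3; technical-grade → 7.1.3.2. Scheduled 21%. Umbrial agreement on 7.1: RVC < 50%. → 21%.
Line B: pharmaceutical → 7.1; aqueous → 7.1.4; analytical-grade → 7.1.4.1. Scheduled 10%. Tyrosia agreement on 7.2.1: 7.1.4.1 not covered. → 10%.
Line C: pharmaceutical → 7.1; granular → 7.1.1; analytical-grade → 7.1.1.2. Scheduled 27%. Selvast agreement on 7.1.2: 7.1.1.2 not covered. → 27%.
Line D: pharmaceutical → 7.1; granular → 7.1.1; crude → 7.1.1.1. Scheduled 19%. No special measure applies. → 19%.
Sum: 21% + 10% + 27% + 19% = 77%.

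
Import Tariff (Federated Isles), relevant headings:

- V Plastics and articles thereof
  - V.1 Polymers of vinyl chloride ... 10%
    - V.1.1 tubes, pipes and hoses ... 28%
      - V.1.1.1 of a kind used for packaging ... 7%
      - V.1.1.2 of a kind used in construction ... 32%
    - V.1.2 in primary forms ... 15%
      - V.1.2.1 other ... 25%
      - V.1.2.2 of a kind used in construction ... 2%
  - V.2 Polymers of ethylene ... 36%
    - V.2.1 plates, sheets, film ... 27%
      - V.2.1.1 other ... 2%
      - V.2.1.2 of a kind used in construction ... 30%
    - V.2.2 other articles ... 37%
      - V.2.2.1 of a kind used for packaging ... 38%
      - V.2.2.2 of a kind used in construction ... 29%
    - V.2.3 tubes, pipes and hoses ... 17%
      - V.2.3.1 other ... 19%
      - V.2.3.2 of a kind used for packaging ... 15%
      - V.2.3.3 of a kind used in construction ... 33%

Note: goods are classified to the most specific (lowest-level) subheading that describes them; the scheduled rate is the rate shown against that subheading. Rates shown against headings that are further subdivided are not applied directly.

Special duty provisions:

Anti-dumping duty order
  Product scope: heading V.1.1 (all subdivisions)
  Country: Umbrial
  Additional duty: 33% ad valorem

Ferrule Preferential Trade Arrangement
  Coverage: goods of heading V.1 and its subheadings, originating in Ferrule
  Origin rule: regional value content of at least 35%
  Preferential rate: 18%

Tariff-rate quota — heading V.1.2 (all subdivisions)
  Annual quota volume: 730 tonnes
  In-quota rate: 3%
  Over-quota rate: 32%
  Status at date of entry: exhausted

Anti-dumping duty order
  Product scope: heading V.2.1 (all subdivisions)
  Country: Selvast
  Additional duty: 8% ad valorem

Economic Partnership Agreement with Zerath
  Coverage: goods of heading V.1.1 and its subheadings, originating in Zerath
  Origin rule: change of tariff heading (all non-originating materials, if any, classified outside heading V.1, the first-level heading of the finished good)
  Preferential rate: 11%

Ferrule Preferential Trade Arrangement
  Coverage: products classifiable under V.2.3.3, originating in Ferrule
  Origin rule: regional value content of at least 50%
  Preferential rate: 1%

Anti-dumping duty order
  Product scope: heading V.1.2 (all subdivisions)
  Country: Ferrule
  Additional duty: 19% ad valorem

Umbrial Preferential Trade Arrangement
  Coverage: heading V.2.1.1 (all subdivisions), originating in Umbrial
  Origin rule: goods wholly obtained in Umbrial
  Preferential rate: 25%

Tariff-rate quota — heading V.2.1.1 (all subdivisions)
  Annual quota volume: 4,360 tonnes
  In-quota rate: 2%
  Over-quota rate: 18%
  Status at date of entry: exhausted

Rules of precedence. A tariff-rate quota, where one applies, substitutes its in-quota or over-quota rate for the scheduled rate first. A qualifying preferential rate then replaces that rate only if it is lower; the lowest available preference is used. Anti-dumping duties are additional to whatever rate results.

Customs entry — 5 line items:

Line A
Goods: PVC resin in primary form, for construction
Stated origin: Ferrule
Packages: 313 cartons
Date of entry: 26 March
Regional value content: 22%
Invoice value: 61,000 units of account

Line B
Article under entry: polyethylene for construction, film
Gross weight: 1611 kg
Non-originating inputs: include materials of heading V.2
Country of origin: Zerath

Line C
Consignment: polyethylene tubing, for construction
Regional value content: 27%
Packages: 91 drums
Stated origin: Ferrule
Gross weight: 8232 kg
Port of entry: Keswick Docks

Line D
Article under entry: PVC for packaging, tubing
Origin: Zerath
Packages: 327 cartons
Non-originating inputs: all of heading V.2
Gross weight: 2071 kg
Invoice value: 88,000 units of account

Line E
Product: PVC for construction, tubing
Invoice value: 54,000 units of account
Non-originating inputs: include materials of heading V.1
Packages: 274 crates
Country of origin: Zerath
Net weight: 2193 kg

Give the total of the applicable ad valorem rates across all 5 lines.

153%

Line A: PVC → V.1; resin in primary form → V.1.2; for construction → V.1.2.2. Scheduled 2%. quota on V.1.2 exhausted → over-quota 32%; Ferrule agreement on V.1: RVC < 35%; Ferrule agreement on V.2.3.3: V.1.2.2 not covered; anti-dumping (Ferrule, V.1.2): +19%; total 32% + 19% = 51%. → 51%.
Line B: polyethylene → V.2; film → V.2.1; for construction → V.2.1.2. Scheduled 30%. Zerath agreement on V.1.1: V.2.1.2 not covered. → 30%.
Line C: polyethylene → V.2; tubing → V.2.3; for construction → V.2.3.3. Scheduled 33%. Ferrule agreement on V.1: V.2.3.3 not covered; Ferrule agreement on V.2.3.3: RVC < 50%. → 33%.
Line D: PVC → V.1; tubing → V.1.1; for packaging → V.1.1.1. Scheduled 7%. Zerath agreement on V.1.1: CTH met → 11% available; preference 11% not lower than 7% → no reduction. → 7%.
Line E: PVC → V.1; tubing → V.1.1; for construction → V.1.1.2. Scheduled 32%. Zerath agreement on V.1.1: CTH not met. → 32%.
Sum: 51% + 30% + 33% + 7% + 32% = 153%.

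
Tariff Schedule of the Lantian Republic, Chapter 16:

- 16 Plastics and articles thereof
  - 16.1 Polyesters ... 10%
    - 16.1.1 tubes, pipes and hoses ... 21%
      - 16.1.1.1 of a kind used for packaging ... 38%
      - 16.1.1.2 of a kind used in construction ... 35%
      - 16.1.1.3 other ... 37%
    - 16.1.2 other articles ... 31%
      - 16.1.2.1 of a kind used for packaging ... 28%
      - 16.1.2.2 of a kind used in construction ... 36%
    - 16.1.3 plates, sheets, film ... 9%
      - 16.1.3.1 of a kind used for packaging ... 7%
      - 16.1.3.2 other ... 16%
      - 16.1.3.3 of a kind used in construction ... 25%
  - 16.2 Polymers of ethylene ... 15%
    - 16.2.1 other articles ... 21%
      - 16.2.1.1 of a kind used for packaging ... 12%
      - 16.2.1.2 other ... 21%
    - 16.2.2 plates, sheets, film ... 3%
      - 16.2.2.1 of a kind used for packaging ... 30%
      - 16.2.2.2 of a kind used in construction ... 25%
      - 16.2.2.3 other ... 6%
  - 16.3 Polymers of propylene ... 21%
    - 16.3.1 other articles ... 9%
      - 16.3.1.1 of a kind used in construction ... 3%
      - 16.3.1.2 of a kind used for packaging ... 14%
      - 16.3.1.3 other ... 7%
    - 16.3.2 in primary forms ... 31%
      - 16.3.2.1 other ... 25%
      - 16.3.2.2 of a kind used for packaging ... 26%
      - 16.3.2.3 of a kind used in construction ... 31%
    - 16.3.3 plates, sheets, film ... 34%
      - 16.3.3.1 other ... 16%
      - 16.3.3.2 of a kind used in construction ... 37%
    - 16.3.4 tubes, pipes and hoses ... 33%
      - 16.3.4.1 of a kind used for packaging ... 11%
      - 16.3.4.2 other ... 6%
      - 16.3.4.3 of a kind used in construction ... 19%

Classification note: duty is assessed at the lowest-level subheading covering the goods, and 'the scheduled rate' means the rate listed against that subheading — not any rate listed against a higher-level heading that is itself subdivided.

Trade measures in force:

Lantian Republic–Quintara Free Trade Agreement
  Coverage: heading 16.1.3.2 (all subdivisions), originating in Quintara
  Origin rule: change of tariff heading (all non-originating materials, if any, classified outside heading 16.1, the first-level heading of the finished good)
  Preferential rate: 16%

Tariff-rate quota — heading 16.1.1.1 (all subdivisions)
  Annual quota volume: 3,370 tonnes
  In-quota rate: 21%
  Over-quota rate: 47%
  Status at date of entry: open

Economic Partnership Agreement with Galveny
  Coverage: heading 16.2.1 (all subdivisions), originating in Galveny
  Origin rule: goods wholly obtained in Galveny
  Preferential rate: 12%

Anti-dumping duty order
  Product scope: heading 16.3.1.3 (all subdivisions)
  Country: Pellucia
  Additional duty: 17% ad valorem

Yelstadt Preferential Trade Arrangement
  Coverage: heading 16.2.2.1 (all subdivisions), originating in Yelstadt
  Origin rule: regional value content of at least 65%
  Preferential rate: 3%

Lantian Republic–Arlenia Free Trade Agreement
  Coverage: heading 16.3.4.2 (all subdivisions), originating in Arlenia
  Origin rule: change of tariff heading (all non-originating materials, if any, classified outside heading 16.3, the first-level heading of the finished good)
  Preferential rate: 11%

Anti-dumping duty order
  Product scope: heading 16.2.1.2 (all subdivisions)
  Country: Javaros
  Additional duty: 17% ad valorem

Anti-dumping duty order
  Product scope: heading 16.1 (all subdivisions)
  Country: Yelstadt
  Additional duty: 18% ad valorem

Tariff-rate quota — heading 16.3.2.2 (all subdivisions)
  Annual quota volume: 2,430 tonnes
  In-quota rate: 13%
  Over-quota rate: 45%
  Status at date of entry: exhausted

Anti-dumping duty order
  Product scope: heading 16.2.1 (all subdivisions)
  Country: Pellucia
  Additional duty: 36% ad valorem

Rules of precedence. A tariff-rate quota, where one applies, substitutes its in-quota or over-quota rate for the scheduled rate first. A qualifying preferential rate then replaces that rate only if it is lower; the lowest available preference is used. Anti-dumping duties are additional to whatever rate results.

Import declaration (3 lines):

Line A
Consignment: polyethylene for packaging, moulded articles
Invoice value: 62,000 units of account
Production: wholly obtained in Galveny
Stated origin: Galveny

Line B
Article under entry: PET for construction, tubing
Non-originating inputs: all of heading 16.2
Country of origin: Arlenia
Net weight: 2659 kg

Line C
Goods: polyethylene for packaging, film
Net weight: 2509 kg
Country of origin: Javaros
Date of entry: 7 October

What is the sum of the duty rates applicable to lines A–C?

Line A: polyethylene → 16.2; moulded articles → 16.2.1; for packaging → 16.2.1.1. Scheduled 12%. Galveny agreement on 16.2.1: wholly obtained → 12% available; preference 12% not lower than 12% → no reduction. → 12%.
Line B: PET → 16.1; tubing → 16.1.1; for construction → 16.1.1.2. Scheduled 35%. Arlenia agreement on 16.3.4.2: 16.1.1.2 not covered. → 35%.
Line C: polyethylene → 16.2; film → 16.2.2; for packaging → 16.2.2.1. Scheduled 30%. No special measure applies. → 30%.
Sum: 12% + 35% + 30% = 77%.

77%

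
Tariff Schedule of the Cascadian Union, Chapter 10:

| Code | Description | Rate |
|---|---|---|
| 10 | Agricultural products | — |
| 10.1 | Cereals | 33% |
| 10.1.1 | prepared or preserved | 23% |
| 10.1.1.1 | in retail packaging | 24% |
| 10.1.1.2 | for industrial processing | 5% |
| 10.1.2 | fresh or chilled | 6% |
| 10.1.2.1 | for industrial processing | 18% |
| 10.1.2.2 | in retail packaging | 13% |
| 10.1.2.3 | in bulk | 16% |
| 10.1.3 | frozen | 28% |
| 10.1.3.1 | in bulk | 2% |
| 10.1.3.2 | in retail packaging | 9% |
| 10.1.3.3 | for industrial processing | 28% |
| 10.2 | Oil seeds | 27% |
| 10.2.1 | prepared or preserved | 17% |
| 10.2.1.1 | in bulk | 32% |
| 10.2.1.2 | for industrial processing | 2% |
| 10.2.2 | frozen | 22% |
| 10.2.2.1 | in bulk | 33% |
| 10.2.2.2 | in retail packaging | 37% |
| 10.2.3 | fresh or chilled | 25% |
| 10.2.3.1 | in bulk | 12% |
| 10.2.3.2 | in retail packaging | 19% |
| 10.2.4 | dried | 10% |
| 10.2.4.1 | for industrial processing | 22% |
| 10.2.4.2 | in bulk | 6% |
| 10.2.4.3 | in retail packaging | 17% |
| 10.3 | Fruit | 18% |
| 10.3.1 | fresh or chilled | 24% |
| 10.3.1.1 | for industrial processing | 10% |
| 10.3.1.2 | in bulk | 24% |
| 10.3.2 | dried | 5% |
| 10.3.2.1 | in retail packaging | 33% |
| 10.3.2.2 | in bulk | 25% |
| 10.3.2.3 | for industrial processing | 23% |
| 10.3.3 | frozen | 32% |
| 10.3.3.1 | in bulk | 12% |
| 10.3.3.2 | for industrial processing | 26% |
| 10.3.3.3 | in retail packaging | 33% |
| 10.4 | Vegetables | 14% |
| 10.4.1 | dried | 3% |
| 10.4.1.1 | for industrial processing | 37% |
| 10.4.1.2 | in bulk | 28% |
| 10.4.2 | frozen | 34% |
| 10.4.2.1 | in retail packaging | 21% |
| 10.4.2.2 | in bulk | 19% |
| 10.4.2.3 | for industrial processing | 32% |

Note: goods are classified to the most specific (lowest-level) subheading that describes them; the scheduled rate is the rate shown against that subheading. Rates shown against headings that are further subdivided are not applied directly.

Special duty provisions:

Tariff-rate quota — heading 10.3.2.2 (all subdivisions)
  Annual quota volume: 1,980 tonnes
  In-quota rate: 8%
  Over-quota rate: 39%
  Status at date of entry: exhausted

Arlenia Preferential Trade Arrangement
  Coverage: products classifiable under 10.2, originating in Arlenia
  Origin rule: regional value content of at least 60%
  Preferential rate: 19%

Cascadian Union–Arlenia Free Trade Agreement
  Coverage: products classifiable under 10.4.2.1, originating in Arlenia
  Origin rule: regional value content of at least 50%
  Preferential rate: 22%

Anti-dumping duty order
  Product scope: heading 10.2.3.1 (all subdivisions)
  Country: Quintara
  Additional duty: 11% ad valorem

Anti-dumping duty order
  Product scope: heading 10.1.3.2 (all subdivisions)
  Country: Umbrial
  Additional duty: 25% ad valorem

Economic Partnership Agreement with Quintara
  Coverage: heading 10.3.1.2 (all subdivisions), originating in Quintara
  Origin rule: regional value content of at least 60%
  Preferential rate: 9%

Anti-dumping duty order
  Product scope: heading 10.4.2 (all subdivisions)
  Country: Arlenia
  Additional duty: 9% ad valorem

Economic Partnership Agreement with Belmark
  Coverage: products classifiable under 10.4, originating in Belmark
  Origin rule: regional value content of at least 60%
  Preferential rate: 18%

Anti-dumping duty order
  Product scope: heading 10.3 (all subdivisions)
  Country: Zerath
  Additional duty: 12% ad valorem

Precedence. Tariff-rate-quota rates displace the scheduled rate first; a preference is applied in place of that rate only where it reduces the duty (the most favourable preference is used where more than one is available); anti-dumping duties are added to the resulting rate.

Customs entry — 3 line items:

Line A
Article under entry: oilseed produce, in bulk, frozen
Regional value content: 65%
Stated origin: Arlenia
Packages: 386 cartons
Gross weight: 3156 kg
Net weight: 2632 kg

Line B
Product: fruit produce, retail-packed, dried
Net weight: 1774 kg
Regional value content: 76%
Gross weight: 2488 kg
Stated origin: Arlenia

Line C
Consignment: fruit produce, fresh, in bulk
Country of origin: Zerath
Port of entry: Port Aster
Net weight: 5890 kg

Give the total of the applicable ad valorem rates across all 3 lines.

Line A: oilseed → 10.2; frozen → 10.2.2; in bulk → 10.2.2.1. Scheduled 33%. Arlenia agreement on 10.2: RVC ≥ 60% → 19% available; Arlenia agreement on 10.4.2.1: 10.2.2.1 not covered; preferential 19%. → 19%.
Line B: fruit → 10.3; dried → 10.3.2; retail-packed → 10.3.2.1. Scheduled 33%. Arlenia agreement on 10.2: 10.3.2.1 not covered; Arlenia agreement on 10.4.2.1: 10.3.2.1 not covered. → 33%.
Line C: fruit → 10.3; fresh → 10.3.1; in bulk → 10.3.1.2. Scheduled 24%. anti-dumping (Zerath, 10.3): +12%; total 24% + 12% = 36%. → 36%.
Sum: 19% + 33% + 36% = 88%.

88%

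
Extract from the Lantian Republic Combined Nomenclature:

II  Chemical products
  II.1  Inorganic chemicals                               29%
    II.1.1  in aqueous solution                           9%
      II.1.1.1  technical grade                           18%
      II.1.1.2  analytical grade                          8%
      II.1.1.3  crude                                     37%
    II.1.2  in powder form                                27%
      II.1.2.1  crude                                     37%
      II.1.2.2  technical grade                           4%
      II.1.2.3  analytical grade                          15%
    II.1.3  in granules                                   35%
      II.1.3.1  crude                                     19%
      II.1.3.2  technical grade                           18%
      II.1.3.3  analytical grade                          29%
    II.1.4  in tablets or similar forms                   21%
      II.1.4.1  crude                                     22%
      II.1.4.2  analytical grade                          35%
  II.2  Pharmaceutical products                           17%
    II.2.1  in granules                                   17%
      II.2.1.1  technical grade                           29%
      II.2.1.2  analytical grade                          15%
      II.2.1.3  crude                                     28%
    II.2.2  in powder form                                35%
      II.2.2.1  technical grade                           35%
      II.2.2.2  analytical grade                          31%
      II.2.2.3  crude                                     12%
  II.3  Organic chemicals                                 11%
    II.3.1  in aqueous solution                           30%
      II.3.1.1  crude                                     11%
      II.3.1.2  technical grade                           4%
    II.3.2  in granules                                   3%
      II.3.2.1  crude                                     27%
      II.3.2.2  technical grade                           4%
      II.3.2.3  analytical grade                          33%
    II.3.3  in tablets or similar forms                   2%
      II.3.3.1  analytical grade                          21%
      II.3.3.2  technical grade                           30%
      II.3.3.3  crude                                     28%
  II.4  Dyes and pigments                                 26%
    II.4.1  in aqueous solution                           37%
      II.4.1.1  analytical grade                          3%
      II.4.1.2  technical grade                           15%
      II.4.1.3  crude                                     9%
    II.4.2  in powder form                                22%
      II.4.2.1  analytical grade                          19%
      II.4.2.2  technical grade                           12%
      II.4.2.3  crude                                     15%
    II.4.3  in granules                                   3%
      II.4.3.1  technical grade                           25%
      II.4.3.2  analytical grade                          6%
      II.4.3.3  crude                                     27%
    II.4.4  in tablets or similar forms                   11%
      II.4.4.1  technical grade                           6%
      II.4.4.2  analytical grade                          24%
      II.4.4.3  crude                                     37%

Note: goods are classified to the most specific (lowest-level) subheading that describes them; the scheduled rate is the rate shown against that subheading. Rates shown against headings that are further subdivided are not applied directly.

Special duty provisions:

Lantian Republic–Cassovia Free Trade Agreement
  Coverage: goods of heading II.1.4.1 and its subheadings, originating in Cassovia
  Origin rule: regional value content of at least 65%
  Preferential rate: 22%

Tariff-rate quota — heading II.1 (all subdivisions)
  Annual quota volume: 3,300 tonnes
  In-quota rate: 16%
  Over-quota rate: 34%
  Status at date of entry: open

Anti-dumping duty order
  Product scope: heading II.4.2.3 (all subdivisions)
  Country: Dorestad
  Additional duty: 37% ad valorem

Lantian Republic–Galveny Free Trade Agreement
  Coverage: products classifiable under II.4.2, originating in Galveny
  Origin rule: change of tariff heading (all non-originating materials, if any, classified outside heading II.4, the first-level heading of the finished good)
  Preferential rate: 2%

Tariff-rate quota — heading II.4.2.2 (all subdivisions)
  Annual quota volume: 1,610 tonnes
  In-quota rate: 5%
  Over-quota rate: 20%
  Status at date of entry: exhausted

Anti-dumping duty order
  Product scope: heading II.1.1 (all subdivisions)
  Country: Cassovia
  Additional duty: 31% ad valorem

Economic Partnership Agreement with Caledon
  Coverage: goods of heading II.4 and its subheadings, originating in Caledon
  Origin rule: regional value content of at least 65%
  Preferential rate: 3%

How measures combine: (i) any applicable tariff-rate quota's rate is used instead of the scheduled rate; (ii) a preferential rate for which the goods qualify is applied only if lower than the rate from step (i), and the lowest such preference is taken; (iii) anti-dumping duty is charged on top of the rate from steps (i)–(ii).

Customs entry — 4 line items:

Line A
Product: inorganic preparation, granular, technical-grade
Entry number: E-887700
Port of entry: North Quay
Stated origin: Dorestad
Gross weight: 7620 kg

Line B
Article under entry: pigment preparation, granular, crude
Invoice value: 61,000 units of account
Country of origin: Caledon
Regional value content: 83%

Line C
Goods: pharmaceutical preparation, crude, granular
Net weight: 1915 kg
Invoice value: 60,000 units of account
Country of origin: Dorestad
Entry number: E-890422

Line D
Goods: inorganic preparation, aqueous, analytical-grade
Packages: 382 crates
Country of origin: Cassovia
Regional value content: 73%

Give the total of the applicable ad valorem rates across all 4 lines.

94%

Line A: inorganic → II.1; granular → II.1.3; technical-grade → II.1.3.2. Scheduled 18%. quota on II.1 open → in-quota 16%. → 16%.
Line B: pigment → II.4; granular → II.4.3; crude → II.4.3.3. Scheduled 27%. Caledon agreement on II.4: RVC ≥ 65% → 3% available; preferential 3%. → 3%.
Line C: pharmaceutical → II.2; granular → II.2.1; crude → II.2.1.3. Scheduled 28%. No special measure applies. → 28%.
Line D: inorganic → II.1; aqueous → II.1.1; analytical-grade → II.1.1.2. Scheduled 8%. quota on II.1 open → in-quota 16%; Cassovia agreement on II.1.4.1: II.1.1.2 not covered; anti-dumping (Cassovia, II.1.1): +31%; total 16% + 31% = 47%. → 47%.
Sum: 16% + 3% + 28% + 47% = 94%.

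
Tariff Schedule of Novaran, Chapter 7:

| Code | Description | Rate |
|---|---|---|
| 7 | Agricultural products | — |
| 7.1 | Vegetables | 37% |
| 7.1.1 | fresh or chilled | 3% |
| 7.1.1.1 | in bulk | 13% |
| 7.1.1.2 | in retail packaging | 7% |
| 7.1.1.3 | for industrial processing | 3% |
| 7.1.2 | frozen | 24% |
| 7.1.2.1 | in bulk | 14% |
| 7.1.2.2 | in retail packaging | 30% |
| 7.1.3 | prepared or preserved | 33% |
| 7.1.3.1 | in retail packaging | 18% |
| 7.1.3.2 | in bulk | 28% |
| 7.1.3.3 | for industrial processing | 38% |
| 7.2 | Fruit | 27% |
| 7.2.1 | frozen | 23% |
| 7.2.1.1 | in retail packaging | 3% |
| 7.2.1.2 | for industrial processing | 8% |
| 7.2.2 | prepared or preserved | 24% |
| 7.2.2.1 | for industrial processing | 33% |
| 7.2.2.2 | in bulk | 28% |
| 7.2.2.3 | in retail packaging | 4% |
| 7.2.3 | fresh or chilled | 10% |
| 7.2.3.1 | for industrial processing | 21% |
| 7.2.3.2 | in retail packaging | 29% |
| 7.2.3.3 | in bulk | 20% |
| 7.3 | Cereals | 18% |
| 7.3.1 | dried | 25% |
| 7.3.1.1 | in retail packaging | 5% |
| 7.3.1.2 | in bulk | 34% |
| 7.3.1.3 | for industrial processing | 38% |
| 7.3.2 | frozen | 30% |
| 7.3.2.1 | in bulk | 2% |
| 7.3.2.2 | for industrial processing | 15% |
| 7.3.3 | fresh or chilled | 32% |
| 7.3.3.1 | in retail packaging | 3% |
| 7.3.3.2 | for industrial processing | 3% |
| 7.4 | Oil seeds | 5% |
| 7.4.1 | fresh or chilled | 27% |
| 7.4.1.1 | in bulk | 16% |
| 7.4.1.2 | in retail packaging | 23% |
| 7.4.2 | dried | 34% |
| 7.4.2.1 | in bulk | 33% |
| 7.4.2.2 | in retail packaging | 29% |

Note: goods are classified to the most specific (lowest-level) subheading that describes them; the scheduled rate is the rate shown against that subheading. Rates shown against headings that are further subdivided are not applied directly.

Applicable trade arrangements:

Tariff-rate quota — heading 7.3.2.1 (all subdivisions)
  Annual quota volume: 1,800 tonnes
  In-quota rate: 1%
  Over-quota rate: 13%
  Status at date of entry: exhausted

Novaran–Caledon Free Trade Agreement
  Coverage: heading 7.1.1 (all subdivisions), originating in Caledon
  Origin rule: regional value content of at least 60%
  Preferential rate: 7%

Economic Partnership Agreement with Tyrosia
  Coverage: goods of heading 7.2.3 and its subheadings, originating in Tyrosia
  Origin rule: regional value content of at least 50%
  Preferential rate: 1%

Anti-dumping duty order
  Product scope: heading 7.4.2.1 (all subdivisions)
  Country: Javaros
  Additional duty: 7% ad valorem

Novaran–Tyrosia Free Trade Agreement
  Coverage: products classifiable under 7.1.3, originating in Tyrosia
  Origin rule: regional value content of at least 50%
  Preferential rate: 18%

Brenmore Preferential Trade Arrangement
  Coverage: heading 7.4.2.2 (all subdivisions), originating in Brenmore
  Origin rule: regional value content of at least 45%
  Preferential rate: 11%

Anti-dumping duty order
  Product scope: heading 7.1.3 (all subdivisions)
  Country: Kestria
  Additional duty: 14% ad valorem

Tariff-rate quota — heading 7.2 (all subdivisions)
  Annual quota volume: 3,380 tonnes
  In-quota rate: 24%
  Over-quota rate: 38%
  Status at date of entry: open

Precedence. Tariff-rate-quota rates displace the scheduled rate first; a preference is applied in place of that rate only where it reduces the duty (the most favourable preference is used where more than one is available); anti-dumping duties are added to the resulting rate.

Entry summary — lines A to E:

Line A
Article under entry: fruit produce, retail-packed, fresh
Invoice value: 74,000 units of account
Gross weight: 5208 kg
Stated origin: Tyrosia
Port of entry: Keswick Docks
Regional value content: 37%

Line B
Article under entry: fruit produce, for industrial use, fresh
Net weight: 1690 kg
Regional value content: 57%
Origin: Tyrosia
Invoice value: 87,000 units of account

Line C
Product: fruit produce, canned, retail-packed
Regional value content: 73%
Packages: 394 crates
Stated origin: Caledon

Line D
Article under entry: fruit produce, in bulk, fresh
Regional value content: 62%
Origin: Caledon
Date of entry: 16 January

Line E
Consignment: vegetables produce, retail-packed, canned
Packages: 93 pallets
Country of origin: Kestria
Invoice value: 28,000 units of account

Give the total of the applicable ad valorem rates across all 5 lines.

105%

Line A: fruit → 7.2; fresh → 7.2.3; retail-packed → 7.2.3.2. Scheduled 29%. quota on 7.2 open → in-quota 24%; Tyrosia agreement on 7.2.3: RVC < 50%; Tyrosia agreement on 7.1.3: 7.2.3.2 not covered. → 24%.
Line B: fruit → 7.2; fresh → 7.2.3; for industrial use → 7.2.3.1. Scheduled 21%. quota on 7.2 open → in-quota 24%; Tyrosia agreement on 7.2.3: RVC ≥ 50% → 1% available; Tyrosia agreement on 7.1.3: 7.2.3.1 not covered; preferential 1%. → 1%.
Line C: fruit → 7.2; canned → 7.2.2; retail-packed → 7.2.2.3. Scheduled 4%. quota on 7.2 open → in-quota 24%; Caledon agreement on 7.1.1: 7.2.2.3 not covered. → 24%.
Line D: fruit → 7.2; fresh → 7.2.3; in bulk → 7.2.3.3. Scheduled 20%. quota on 7.2 open → in-quota 24%; Caledon agreement on 7.1.1: 7.2.3.3 not covered. → 24%.
Line E: vegetables → 7.1; canned → 7.1.3; retail-packed → 7.1.3.1. Scheduled 18%. anti-dumping (Kestria, 7.1.3): +14%; total 18% + 14% = 32%. → 32%.
Sum: 24% + 1% + 24% + 24% + 32% = 105%.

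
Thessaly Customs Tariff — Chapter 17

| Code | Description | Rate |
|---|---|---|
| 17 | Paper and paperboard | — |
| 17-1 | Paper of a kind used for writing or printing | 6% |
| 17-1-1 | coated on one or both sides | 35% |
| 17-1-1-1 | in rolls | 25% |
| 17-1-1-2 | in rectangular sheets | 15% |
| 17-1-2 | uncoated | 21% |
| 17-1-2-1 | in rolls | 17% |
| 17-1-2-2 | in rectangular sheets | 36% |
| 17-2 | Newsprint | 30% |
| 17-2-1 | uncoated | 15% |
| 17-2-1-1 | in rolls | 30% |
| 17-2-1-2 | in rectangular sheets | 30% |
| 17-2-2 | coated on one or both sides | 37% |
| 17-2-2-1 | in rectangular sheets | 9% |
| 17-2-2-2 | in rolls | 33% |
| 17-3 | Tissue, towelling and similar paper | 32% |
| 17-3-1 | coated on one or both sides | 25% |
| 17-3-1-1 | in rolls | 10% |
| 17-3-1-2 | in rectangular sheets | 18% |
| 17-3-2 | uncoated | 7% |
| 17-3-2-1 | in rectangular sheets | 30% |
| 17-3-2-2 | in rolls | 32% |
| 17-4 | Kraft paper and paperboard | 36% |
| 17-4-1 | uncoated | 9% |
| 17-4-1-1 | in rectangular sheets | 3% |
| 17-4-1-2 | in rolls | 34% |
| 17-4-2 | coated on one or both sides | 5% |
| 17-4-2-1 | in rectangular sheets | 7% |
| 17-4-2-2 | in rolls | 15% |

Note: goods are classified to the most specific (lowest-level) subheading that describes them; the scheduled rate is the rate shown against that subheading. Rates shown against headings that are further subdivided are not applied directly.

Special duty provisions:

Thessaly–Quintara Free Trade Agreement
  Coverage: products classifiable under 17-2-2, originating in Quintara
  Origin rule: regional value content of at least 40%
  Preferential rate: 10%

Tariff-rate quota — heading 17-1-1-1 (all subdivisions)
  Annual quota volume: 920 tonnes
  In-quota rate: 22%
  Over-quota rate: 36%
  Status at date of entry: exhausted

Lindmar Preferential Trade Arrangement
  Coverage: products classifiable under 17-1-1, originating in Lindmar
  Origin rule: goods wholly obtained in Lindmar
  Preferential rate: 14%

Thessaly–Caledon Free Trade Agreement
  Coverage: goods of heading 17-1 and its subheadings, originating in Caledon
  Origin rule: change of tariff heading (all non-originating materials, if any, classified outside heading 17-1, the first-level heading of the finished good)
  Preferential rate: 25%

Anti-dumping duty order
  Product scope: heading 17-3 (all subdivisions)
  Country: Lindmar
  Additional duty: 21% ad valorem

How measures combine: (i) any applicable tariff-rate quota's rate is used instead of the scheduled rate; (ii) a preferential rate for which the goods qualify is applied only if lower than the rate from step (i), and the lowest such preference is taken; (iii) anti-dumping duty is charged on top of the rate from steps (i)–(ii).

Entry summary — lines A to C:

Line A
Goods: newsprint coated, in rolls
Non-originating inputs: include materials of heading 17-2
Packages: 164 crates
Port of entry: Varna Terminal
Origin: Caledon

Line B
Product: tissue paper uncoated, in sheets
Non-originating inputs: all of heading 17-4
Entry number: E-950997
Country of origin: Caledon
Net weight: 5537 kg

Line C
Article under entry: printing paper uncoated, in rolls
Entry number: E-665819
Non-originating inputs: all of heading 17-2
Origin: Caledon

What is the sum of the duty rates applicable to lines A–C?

80%

Line A: newsprint → 17-2; coated → 17-2-2; in rolls → 17-2-2-2. Scheduled 33%. Caledon agreement on 17-1: 17-2-2-2 not covered. → 33%.
Line B: tissue paper → 17-3; uncoated → 17-3-2; in sheets → 17-3-2-1. Scheduled 30%. Caledon agreement on 17-1: 17-3-2-1 not covered. → 30%.
Line C: printing paper → 17-1; uncoated → 17-1-2; in rolls → 17-1-2-1. Scheduled 17%. Caledon agreement on 17-1: CTH met → 25% available; preference 25% not lower than 17% → no reduction. → 17%.
Sum: 33% + 30% + 17% = 80%.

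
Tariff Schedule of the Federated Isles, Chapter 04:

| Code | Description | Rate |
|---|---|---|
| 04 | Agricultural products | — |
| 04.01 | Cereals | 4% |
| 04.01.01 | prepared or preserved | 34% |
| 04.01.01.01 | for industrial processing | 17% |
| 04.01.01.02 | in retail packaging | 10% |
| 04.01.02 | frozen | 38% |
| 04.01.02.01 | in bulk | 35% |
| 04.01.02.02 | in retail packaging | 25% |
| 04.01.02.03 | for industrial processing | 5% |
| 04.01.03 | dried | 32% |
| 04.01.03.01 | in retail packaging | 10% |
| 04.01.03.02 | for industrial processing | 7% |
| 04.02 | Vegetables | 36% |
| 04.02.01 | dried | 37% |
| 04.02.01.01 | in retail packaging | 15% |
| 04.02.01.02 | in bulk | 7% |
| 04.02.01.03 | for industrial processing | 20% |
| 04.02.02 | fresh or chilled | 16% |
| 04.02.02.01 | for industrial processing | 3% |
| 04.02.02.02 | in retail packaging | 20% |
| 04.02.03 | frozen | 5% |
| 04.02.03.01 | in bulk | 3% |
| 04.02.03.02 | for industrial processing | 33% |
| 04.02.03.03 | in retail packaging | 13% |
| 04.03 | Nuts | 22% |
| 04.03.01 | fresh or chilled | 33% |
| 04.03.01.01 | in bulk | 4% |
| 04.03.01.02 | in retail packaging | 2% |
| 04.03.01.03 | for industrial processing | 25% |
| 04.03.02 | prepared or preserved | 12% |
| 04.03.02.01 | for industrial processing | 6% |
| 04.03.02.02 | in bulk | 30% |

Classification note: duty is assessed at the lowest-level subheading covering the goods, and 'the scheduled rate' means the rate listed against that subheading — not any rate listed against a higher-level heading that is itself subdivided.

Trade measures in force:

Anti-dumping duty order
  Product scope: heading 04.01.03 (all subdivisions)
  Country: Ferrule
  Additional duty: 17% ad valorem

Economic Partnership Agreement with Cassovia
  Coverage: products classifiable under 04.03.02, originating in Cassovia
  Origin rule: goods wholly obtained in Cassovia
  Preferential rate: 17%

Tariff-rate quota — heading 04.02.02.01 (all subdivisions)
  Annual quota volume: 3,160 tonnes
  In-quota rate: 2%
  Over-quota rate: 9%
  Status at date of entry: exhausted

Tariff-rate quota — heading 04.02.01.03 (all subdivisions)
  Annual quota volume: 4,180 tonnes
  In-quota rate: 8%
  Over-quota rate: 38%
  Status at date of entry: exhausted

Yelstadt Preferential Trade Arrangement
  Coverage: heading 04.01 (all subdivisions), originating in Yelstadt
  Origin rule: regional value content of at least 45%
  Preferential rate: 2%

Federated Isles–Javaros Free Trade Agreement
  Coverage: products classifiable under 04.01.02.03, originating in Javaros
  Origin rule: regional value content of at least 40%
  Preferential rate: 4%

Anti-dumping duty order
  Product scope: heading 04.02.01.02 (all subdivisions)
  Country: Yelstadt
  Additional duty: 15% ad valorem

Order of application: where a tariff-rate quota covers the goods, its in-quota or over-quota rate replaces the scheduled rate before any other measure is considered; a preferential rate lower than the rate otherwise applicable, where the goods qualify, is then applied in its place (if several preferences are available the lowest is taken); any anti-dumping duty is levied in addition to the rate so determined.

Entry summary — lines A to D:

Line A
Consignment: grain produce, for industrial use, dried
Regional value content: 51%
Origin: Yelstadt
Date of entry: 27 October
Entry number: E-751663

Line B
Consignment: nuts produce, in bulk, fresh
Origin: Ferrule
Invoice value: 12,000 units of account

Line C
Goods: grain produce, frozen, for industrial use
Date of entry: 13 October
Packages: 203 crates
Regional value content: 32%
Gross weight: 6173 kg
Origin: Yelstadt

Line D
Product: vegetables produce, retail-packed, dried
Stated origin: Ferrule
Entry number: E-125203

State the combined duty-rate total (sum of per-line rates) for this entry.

Line A: grain → 04.01; dried → 04.01.03; for industrial use → 04.01.03.02. Scheduled 7%. Yelstadt agreement on 04.01: RVC ≥ 45% → 2% available; preferential 2%. → 2%.
Line B: nuts → 04.03; fresh → 04.03.01; in bulk → 04.03.01.01. Scheduled 4%. No special measure applies. → 4%.
Line C: grain → 04.01; frozen → 04.01.02; for industrial use → 04.01.02.03. Scheduled 5%. Yelstadt agreement on 04.01: RVC < 45%. → 5%.
Line D: vegetables → 04.02; dried → 04.02.01; retail-packed → 04.02.01.01. Scheduled 15%. No special measure applies. → 15%.
Sum: 2% + 4% + 5% + 15% = 26%.

26%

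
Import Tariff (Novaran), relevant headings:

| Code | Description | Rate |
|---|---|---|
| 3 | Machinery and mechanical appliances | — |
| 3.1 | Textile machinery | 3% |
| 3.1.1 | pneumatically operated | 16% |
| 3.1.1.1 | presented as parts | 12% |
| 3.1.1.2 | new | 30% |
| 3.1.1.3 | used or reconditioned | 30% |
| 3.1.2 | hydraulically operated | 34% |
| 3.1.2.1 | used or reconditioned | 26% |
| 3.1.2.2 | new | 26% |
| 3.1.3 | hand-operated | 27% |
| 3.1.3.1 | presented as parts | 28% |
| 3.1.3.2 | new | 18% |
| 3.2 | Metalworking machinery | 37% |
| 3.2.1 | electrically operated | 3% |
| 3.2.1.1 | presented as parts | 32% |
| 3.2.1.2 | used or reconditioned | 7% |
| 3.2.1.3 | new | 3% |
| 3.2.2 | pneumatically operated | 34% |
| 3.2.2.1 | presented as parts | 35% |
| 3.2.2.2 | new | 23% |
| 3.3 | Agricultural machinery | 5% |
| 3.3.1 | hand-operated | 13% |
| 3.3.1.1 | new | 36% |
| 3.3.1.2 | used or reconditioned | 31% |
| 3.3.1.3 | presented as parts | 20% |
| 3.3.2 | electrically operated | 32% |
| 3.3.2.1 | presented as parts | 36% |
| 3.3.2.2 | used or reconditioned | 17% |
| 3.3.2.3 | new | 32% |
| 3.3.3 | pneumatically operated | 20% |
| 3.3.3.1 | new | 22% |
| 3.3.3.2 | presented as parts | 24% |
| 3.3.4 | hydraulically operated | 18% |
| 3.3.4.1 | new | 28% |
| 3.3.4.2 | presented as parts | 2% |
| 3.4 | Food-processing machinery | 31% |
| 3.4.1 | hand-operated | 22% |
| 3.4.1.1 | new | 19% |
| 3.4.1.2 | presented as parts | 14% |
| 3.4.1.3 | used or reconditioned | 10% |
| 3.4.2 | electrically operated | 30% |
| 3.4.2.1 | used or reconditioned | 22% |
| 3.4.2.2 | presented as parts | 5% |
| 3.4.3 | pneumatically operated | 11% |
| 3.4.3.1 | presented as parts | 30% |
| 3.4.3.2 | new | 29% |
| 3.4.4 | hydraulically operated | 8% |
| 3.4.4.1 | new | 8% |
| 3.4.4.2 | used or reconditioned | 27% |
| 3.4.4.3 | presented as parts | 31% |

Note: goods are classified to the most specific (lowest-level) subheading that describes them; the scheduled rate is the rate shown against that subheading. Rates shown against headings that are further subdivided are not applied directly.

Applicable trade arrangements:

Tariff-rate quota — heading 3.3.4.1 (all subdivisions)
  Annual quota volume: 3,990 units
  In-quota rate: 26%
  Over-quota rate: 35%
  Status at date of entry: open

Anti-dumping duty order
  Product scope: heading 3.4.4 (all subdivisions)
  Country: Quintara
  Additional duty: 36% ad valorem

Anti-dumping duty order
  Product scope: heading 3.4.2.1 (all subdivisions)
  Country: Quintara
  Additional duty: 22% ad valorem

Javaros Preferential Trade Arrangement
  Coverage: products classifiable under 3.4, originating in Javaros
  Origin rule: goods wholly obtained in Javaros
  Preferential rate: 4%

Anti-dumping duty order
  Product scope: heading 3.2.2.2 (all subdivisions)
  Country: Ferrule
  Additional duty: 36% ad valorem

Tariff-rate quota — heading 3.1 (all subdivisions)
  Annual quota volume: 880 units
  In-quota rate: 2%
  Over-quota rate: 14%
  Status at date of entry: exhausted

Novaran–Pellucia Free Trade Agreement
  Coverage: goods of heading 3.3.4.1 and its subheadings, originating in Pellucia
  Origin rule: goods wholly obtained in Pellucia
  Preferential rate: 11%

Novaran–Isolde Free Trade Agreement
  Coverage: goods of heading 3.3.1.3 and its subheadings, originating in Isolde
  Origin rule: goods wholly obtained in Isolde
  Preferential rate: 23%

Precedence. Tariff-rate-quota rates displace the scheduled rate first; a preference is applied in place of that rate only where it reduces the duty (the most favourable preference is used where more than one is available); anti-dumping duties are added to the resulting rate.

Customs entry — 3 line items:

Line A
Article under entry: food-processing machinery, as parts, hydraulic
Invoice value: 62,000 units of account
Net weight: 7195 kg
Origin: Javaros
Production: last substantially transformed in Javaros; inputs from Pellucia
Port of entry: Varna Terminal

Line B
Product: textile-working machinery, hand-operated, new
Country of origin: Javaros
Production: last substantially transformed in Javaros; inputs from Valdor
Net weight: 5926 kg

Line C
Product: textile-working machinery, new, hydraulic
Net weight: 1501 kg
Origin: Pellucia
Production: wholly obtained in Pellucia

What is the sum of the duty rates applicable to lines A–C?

Line A: food-processing → 3.4; hydraulic → 3.4.4; as parts → 3.4.4.3. Scheduled 31%. Javaros agreement on 3.4: not wholly obtained. → 31%.
Line B: textile-working → 3.1; hand-operated → 3.1.3; new → 3.1.3.2. Scheduled 18%. quota on 3.1 exhausted → over-quota 14%; Javaros agreement on 3.4: 3.1.3.2 not covered. → 14%.
Line C: textile-working → 3.1; hydraulic → 3.1.2; new → 3.1.2.2. Scheduled 26%. quota on 3.1 exhausted → over-quota 14%; Pellucia agreement on 3.3.4.1: 3.1.2.2 not covered. → 14%.
Sum: 31% + 14% + 14% = 59%.

59%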